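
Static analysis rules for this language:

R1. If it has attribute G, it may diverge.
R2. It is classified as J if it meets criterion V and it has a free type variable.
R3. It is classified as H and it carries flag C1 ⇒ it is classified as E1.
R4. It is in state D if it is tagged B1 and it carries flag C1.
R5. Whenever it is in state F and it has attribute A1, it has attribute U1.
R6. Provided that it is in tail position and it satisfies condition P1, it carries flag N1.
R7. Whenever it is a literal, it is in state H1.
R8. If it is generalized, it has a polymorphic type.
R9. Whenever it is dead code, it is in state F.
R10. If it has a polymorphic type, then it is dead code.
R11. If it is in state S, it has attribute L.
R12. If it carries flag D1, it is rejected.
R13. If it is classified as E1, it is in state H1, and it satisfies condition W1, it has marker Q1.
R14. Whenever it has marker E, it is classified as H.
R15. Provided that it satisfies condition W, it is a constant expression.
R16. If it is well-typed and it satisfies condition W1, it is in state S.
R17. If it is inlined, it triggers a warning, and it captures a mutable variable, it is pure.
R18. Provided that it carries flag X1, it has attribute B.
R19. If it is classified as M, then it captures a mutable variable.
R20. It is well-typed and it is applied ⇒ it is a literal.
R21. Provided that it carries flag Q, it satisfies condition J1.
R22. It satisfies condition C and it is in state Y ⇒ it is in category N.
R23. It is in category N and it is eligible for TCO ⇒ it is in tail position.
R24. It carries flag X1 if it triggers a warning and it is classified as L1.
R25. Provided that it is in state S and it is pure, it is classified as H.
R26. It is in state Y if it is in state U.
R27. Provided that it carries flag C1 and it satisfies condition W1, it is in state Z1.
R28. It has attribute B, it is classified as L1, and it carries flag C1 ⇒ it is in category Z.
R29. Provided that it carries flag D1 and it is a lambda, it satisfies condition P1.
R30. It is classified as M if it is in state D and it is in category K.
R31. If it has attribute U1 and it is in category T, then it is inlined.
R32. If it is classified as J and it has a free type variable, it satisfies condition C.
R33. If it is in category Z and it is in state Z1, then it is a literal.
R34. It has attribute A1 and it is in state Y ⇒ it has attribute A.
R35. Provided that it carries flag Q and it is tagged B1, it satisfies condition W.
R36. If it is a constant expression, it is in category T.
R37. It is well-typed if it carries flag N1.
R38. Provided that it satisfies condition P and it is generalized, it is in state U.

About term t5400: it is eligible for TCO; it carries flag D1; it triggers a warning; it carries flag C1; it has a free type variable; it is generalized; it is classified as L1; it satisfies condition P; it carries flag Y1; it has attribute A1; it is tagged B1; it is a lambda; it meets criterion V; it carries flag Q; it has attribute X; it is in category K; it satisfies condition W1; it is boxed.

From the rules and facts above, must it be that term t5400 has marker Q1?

Yes

By R2 (it meets criterion V, it has a free type variable): it is classified as J.
By R4 (it is tagged B1, it carries flag C1): it is in state D.
By R8 (it is generalized): it has a polymorphic type.
By R10 (it has a polymorphic type): it is dead code.
By R24 (it triggers a warning, it is classified as L1): it carries flag X1.
By R27 (it carries flag C1, it satisfies condition W1): it is in state Z1.
By R29 (it carries flag D1, it is a lambda): it satisfies condition P1.
By R30 (it is in state D, it is in category K): it is classified as M.
By R32 (it is classified as J, it has a free type variable): it satisfies condition C.
By R35 (it carries flag Q, it is tagged B1): it satisfies condition W.
By R38 (it satisfies condition P, it is generalized): it is in state U.
By R9 (it is dead code): it is in state F.
By R15 (it satisfies condition W): it is a constant expression.
By R18 (it carries flag X1): it has attribute B.
By R19 (it is classified as M): it captures a mutable variable.
By R26 (it is in state U): it is in state Y.
By R28 (it has attribute B, it is classified as L1, it carries flag C1): it is in category Z.
By R33 (it is in category Z, it is in state Z1): it is a literal.
By R36 (it is a constant expression): it is in category T.
By R5 (it is in state F, it has attribute A1): it has attribute U1.
By R7 (it is a literal): it is in state H1.
By R22 (it satisfies condition C, it is in state Y): it is in category N.
By R23 (it is in category N, it is eligible for TCO): it is in tail position.
By R31 (it has attribute U1, it is in category T): it is inlined.
By R6 (it is in tail position, it satisfies condition P1): it carries flag N1.
By R17 (it is inlined, it triggers a warning, it captures a mutable variable): it is pure.
By R37 (it carries flag N1): it is well-typed.
By R16 (it is well-typed, it satisfies condition W1): it is in state S.
By R25 (it is in state S, it is pure): it is classified as H.
By R3 (it is classified as H, it carries flag C1): it is classified as E1.
By R13 (it is classified as E1, it is in state H1, it satisfies condition W1): it has marker Q1.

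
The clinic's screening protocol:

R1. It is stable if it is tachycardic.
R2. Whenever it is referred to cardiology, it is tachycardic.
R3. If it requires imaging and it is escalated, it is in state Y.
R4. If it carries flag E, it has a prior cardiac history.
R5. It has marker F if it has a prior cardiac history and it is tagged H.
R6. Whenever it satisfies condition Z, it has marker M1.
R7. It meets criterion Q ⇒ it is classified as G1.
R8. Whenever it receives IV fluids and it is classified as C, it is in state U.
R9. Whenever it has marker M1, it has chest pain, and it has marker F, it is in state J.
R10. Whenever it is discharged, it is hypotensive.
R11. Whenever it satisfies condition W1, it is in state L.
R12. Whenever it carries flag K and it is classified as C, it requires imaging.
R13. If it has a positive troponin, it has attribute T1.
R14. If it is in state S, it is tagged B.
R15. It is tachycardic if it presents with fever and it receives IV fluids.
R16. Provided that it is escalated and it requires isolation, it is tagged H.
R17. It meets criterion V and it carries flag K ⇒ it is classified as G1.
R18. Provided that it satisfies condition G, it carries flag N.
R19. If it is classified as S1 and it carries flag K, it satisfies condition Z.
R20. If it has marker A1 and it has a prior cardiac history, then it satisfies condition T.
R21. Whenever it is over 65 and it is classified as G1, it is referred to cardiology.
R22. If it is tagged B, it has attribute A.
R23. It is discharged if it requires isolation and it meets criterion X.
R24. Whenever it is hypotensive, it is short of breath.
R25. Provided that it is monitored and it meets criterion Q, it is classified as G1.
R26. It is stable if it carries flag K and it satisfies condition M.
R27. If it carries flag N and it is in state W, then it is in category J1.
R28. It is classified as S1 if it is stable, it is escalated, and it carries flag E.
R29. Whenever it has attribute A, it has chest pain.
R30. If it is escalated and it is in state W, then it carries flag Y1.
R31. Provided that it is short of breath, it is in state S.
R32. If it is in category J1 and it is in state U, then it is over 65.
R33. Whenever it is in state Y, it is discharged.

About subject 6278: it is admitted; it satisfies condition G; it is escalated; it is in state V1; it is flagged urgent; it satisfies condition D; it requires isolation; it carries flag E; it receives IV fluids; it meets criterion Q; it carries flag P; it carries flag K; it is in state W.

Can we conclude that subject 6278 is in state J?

No

Forward chaining from the given facts derives: has a prior cardiac history, is classified as G1, is tagged H, carries flag N, is in category J1, carries flag Y1, has marker F.
The only rule concluding "it is in state J" is R9, which needs "it has marker M1"; that is never established.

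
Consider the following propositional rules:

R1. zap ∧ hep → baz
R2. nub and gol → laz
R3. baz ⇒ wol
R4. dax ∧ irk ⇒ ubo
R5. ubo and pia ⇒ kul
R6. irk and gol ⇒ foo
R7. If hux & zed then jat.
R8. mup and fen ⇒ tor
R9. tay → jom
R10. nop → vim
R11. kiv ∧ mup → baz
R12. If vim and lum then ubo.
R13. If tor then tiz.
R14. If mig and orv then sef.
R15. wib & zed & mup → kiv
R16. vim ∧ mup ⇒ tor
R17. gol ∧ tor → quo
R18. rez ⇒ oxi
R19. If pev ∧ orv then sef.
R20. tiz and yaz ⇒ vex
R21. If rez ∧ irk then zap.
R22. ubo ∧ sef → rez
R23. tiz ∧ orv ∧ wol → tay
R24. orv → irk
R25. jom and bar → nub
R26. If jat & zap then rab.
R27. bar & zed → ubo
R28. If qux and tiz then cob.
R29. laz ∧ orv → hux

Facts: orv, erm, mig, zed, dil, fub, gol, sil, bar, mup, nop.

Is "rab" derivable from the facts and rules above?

Forward chaining from the given facts derives: vim, sef, tor, quo, irk, ubo, foo, tiz, rez, oxi, zap.
The only rule concluding rab is R26, which needs jat; that is never established.

No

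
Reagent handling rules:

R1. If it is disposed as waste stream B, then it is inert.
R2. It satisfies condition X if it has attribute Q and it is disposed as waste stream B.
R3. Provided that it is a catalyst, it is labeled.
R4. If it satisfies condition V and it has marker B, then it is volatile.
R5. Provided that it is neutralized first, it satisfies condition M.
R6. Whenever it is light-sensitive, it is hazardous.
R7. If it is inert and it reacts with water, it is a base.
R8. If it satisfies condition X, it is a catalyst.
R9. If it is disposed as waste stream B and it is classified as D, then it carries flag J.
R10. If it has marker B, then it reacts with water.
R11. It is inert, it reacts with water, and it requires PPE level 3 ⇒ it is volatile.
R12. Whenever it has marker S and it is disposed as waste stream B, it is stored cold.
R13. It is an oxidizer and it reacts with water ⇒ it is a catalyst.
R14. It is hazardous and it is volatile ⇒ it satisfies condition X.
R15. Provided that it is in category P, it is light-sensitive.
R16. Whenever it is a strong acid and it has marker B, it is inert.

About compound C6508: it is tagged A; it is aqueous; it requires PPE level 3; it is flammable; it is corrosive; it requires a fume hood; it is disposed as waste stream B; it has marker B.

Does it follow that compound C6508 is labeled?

No

Forward chaining from the given facts derives: is inert, reacts with water, is volatile, is a base.
The only rule concluding "it is labeled" is R3, which needs "it is a catalyst"; that is never established.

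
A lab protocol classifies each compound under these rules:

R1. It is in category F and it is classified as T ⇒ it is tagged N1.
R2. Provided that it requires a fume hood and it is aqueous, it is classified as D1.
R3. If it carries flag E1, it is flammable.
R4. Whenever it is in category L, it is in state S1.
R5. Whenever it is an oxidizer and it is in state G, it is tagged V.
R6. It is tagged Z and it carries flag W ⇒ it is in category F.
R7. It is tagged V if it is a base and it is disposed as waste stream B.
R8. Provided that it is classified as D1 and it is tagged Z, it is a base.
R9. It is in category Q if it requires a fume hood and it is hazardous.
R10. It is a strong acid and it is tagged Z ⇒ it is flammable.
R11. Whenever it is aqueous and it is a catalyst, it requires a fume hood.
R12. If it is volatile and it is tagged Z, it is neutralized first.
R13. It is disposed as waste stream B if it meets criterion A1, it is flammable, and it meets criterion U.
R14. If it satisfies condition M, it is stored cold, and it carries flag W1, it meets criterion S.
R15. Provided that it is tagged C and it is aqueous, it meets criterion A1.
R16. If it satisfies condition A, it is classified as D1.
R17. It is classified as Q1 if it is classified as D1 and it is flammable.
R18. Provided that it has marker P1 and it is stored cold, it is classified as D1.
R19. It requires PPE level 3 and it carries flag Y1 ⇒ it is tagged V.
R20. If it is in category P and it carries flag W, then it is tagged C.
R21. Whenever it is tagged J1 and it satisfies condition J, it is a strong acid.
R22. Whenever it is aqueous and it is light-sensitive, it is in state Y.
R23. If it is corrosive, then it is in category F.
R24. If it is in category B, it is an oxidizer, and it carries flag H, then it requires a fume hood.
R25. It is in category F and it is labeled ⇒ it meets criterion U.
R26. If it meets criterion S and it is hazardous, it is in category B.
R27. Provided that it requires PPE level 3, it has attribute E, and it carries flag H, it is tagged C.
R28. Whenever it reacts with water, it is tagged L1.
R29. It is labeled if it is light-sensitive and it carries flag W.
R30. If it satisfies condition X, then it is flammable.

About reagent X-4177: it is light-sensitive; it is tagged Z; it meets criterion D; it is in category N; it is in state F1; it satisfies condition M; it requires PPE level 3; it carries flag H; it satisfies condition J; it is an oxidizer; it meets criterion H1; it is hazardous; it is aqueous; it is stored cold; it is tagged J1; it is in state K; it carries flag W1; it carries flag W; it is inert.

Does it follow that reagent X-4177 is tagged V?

Forward chaining from the given facts derives: is in category F, meets criterion S, is a strong acid, is in state Y, is in category B, is labeled, is flammable, requires a fume hood, meets criterion U, is classified as D1, is a base, is in category Q, is classified as Q1.
Rules concluding "it is tagged V": R5 needs "it is in state G"; R7 needs "it is disposed as waste stream B"; R19 needs "it carries flag Y1" — none of these are established.

No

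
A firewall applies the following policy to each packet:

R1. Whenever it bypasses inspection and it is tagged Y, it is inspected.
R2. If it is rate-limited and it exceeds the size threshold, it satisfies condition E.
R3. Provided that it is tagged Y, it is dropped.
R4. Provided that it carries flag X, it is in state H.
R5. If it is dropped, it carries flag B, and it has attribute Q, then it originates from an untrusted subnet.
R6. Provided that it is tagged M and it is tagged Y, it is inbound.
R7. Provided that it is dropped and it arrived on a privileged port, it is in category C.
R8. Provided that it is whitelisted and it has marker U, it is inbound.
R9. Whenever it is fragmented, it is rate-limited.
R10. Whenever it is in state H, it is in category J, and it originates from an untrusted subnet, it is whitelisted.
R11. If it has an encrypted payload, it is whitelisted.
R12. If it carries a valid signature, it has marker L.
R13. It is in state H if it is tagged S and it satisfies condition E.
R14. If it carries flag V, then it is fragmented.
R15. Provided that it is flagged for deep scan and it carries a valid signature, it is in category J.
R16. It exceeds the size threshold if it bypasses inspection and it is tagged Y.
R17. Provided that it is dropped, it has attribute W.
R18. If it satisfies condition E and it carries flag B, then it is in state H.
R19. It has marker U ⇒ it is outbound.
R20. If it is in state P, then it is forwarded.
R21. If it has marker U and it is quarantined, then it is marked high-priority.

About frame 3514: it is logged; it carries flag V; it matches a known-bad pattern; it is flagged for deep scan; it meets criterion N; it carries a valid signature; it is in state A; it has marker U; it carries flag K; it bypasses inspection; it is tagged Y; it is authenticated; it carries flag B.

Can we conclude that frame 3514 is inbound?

No

Forward chaining from the given facts derives: is inspected, is dropped, has marker L, is fragmented, is in category J, exceeds the size threshold, has attribute W, is outbound, is rate-limited, satisfies condition E, is in state H.
Rules concluding "it is inbound": R6 needs "it is tagged M"; R8 needs "it is whitelisted" — none of these are established.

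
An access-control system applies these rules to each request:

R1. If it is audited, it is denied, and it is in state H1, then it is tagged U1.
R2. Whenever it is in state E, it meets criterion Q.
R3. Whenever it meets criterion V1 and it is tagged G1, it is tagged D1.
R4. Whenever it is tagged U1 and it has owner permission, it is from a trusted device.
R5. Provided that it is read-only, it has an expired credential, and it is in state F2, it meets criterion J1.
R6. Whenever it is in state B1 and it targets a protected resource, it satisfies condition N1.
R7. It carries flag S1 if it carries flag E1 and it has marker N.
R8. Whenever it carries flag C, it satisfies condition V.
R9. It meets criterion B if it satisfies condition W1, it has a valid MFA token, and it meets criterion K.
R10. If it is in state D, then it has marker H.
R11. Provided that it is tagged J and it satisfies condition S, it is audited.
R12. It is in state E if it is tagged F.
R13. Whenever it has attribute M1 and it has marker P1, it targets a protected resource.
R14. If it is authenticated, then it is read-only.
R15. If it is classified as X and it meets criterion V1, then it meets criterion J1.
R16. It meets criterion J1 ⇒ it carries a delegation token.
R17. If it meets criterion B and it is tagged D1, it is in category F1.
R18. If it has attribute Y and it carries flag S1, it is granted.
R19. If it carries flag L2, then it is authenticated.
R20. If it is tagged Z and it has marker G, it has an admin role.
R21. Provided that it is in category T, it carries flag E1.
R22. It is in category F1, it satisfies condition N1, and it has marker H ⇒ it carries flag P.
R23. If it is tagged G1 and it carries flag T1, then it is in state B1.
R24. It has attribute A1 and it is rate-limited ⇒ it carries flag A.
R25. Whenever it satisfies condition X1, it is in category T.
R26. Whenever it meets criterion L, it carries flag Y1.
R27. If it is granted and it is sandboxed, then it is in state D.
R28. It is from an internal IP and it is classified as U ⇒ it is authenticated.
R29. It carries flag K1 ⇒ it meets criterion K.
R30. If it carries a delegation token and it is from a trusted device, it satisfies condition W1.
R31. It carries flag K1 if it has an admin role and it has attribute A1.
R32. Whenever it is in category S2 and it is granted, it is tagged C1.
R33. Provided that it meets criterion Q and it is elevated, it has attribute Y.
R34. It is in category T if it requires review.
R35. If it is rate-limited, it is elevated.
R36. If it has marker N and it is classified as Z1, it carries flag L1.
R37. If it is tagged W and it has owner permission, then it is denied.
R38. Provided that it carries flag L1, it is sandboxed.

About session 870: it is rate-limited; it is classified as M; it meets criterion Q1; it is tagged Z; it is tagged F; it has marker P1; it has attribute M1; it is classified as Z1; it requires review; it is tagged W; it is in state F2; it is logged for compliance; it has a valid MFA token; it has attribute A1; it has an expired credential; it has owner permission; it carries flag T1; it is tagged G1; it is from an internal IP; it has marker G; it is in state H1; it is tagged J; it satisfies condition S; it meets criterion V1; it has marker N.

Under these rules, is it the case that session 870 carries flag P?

Forward chaining from the given facts derives: is tagged D1, is audited, is in state E, targets a protected resource, has an admin role, is in state B1, carries flag A, carries flag K1, is in category T, is elevated, carries flag L1, is denied, is sandboxed, is tagged U1, meets criterion Q, is from a trusted device, satisfies condition N1, carries flag E1, meets criterion K, has attribute Y, carries flag S1, is granted, is in state D, has marker H.
The only rule concluding "it carries flag P" is R22, which needs "it is in category F1"; that is never established.

No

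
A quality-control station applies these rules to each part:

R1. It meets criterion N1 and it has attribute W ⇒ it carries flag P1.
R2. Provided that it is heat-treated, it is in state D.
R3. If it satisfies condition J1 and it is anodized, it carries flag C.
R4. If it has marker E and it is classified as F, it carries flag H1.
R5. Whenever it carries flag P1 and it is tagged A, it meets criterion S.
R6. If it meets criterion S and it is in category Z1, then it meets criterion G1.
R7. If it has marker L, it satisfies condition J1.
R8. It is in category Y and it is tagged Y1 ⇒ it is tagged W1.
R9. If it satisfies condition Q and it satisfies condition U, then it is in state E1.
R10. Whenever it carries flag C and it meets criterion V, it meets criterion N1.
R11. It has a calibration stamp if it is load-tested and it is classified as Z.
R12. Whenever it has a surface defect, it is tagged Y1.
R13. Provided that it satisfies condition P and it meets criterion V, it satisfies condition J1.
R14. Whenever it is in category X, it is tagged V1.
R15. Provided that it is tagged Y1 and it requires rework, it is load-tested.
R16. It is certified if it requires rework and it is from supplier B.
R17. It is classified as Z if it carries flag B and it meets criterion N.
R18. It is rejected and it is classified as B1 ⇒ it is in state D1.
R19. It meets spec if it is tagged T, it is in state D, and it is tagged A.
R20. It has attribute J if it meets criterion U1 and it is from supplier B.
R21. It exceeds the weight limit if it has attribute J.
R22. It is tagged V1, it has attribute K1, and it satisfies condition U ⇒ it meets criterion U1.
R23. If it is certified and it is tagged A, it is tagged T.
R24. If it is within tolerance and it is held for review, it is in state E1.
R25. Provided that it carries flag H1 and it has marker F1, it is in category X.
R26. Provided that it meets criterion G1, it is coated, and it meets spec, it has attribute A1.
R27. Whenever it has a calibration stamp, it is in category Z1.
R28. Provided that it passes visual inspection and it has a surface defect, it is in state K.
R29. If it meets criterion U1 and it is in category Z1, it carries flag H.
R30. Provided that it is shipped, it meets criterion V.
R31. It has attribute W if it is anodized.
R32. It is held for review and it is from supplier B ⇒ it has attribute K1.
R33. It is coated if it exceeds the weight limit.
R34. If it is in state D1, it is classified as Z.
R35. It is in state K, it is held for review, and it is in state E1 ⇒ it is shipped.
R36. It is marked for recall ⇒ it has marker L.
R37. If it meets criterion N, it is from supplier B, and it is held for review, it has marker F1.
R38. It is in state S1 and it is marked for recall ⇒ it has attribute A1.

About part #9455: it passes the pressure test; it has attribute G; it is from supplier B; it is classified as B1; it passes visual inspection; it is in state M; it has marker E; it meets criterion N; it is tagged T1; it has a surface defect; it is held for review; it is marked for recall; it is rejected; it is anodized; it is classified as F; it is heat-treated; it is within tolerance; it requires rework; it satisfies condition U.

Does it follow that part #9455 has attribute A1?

Forward chaining from the given facts derives: is in state D, carries flag H1, is tagged Y1, is load-tested, is certified, is in state D1, is in state E1, is in state K, has attribute W, has attribute K1, is classified as Z, is shipped, has marker L, has marker F1, satisfies condition J1, has a calibration stamp, is in category X, is in category Z1, meets criterion V, carries flag C, meets criterion N1, is tagged V1, meets criterion U1, carries flag H, carries flag P1, has attribute J, exceeds the weight limit, is coated.
Rules concluding "it has attribute A1": R26 needs "it meets criterion G1"; R38 needs "it is in state S1" — none of these are established.

No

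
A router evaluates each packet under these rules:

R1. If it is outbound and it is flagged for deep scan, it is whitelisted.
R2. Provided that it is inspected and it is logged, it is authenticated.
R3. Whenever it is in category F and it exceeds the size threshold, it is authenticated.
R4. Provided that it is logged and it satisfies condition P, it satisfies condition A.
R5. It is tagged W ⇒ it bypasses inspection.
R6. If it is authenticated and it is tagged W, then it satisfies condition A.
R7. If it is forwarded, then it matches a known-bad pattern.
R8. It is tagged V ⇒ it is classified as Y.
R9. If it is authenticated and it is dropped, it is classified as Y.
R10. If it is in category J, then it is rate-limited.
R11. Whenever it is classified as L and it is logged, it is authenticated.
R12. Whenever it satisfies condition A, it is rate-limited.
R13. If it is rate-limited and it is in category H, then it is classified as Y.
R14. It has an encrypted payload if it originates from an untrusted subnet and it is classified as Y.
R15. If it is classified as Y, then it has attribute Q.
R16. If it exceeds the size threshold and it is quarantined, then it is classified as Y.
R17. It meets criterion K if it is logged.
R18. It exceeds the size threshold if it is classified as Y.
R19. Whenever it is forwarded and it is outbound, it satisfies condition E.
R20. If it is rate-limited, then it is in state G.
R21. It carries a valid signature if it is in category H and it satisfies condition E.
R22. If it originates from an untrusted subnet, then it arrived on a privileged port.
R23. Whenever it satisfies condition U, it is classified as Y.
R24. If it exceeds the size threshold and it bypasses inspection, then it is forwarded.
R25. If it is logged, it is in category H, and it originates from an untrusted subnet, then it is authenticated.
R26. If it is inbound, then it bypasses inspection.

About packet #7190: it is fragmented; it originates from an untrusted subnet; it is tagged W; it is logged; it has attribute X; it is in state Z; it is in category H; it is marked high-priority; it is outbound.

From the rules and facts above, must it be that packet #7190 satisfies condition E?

Yes

By R5 (it is tagged W): it bypasses inspection.
By R25 (it is logged, it is in category H, it originates from an untrusted subnet): it is authenticated.
By R6 (it is authenticated, it is tagged W): it satisfies condition A.
By R12 (it satisfies condition A): it is rate-limited.
By R13 (it is rate-limited, it is in category H): it is classified as Y.
By R18 (it is classified as Y): it exceeds the size threshold.
By R24 (it exceeds the size threshold, it bypasses inspection): it is forwarded.
By R19 (it is forwarded, it is outbound): it satisfies condition E.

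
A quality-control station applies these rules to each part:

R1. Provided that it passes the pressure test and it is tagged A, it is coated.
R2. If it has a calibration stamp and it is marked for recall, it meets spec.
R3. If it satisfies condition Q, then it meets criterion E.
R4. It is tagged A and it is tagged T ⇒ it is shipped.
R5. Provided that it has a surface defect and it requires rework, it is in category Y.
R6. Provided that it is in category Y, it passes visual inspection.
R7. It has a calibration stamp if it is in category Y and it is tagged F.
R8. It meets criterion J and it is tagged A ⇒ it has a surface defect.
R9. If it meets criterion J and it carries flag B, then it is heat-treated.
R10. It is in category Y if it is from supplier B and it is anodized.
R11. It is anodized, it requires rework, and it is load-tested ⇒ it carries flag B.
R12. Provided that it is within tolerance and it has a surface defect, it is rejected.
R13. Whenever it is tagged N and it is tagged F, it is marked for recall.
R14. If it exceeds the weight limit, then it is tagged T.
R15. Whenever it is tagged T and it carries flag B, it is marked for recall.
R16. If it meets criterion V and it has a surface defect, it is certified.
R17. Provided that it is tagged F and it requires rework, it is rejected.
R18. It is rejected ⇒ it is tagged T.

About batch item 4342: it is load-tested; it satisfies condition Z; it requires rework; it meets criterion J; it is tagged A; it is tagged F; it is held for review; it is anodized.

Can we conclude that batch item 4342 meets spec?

Yes

By R8 (it meets criterion J, it is tagged A): it has a surface defect.
By R11 (it is anodized, it requires rework, it is load-tested): it carries flag B.
By R17 (it is tagged F, it requires rework): it is rejected.
By R18 (it is rejected): it is tagged T.
By R5 (it has a surface defect, it requires rework): it is in category Y.
By R7 (it is in category Y, it is tagged F): it has a calibration stamp.
By R15 (it is tagged T, it carries flag B): it is marked for recall.
By R2 (it has a calibration stamp, it is marked for recall): it meets spec.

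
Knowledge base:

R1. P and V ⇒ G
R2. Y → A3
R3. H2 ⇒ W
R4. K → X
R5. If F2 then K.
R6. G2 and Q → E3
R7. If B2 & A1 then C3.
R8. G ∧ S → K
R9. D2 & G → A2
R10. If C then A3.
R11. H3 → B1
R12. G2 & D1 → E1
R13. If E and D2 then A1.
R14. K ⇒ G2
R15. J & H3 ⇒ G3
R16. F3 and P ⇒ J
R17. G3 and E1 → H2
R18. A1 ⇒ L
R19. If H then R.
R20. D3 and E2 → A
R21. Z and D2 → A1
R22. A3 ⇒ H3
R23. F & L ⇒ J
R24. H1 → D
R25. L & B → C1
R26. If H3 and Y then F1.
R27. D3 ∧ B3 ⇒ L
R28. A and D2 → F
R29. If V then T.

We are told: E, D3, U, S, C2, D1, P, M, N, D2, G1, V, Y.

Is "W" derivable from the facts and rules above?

Forward chaining from the given facts derives: G, A3, K, A2, A1, G2, L, H3, F1, T, X, B1, E1.
The only rule concluding W is R3, which needs H2; that is never established.

No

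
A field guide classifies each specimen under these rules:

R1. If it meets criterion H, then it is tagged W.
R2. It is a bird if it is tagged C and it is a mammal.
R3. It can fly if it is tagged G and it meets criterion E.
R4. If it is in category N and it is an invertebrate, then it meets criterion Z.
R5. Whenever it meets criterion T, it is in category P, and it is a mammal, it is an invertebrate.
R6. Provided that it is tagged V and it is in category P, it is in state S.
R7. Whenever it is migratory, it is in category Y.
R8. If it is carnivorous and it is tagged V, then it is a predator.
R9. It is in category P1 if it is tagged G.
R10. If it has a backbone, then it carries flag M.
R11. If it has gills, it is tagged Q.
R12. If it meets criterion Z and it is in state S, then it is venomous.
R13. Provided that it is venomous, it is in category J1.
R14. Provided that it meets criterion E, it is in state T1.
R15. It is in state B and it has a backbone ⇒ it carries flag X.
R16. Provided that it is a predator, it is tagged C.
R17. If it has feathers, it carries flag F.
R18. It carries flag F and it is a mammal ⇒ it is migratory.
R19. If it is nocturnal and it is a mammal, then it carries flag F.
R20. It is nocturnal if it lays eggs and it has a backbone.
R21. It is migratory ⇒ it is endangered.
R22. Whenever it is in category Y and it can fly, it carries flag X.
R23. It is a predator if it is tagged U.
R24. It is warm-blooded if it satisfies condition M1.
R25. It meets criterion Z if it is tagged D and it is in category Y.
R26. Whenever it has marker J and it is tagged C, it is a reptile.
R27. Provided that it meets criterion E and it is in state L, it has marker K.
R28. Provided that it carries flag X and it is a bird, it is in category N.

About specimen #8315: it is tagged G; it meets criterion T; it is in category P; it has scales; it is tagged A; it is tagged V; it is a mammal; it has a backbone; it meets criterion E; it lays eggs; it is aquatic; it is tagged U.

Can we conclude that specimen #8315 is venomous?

Yes

By R3 (it is tagged G, it meets criterion E): it can fly.
By R5 (it meets criterion T, it is in category P, it is a mammal): it is an invertebrate.
By R6 (it is tagged V, it is in category P): it is in state S.
By R20 (it lays eggs, it has a backbone): it is nocturnal.
By R23 (it is tagged U): it is a predator.
By R16 (it is a predator): it is tagged C.
By R19 (it is nocturnal, it is a mammal): it carries flag F.
By R2 (it is tagged C, it is a mammal): it is a bird.
By R18 (it carries flag F, it is a mammal): it is migratory.
By R7 (it is migratory): it is in category Y.
By R22 (it is in category Y, it can fly): it carries flag X.
By R28 (it carries flag X, it is a bird): it is in category N.
By R4 (it is in category N, it is an invertebrate): it meets criterion Z.
By R12 (it meets criterion Z, it is in state S): it is venomous.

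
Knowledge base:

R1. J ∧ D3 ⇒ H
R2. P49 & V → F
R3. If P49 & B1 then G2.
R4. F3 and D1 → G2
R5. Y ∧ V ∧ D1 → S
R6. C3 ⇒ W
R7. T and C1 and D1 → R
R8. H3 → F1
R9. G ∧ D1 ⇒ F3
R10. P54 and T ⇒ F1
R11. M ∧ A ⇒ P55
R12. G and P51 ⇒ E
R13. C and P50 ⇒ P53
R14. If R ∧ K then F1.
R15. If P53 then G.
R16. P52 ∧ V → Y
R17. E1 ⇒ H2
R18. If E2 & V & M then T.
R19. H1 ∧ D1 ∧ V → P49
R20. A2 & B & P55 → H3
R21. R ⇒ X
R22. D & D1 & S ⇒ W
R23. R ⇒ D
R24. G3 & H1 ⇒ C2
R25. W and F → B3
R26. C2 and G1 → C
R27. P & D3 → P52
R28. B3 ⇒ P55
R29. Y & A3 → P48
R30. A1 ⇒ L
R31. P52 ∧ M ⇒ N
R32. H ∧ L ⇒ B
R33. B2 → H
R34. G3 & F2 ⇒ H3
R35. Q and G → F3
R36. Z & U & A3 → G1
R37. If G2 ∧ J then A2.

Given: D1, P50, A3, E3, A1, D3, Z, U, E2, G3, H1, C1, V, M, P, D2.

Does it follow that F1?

No

Forward chaining from the given facts derives: T, P49, C2, P52, L, N, G1, F, R, Y, X, D, C, P48, S, P53, G, W, B3, P55, F3, G2.
Rules concluding F1: R8 needs H3; R10 needs P54; R14 needs K — none of these are established.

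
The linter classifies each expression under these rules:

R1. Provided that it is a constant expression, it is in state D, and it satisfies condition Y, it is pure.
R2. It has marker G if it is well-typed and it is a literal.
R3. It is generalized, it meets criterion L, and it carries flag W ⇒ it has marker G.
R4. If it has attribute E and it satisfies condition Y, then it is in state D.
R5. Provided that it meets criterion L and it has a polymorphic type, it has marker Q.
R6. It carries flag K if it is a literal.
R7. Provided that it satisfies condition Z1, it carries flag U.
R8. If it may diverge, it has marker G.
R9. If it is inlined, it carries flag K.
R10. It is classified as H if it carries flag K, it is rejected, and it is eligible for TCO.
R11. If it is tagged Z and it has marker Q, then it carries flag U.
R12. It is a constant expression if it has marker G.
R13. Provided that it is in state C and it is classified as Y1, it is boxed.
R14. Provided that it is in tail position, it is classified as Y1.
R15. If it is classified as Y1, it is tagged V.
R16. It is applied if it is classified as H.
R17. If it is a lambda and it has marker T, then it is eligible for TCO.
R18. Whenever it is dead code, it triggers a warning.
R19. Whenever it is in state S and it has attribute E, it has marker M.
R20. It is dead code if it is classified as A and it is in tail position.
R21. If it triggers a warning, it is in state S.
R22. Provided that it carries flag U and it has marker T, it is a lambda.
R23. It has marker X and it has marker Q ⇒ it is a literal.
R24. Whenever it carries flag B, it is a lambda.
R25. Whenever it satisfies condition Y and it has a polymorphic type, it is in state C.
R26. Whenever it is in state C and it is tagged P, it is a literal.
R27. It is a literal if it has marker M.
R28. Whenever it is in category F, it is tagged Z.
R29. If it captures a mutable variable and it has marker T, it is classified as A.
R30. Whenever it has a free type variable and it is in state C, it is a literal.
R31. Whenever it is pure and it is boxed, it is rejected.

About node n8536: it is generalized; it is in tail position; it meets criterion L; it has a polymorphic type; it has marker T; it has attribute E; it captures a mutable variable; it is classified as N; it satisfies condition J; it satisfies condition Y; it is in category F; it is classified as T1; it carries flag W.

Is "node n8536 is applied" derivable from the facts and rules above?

By R3 (it is generalized, it meets criterion L, it carries flag W): it has marker G.
By R4 (it has attribute E, it satisfies condition Y): it is in state D.
By R5 (it meets criterion L, it has a polymorphic type): it has marker Q.
By R12 (it has marker G): it is a constant expression.
By R14 (it is in tail position): it is classified as Y1.
By R25 (it satisfies condition Y, it has a polymorphic type): it is in state C.
By R28 (it is in category F): it is tagged Z.
By R29 (it captures a mutable variable, it has marker T): it is classified as A.
By R1 (it is a constant expression, it is in state D, it satisfies condition Y): it is pure.
By R11 (it is tagged Z, it has marker Q): it carries flag U.
By R13 (it is in state C, it is classified as Y1): it is boxed.
By R20 (it is classified as A, it is in tail position): it is dead code.
By R22 (it carries flag U, it has marker T): it is a lambda.
By R31 (it is pure, it is boxed): it is rejected.
By R17 (it is a lambda, it has marker T): it is eligible for TCO.
By R18 (it is dead code): it triggers a warning.
By R21 (it triggers a warning): it is in state S.
By R19 (it is in state S, it has attribute E): it has marker M.
By R27 (it has marker M): it is a literal.
By R6 (it is a literal): it carries flag K.
By R10 (it carries flag K, it is rejected, it is eligible for TCO): it is classified as H.
By R16 (it is classified as H): it is applied.

Yes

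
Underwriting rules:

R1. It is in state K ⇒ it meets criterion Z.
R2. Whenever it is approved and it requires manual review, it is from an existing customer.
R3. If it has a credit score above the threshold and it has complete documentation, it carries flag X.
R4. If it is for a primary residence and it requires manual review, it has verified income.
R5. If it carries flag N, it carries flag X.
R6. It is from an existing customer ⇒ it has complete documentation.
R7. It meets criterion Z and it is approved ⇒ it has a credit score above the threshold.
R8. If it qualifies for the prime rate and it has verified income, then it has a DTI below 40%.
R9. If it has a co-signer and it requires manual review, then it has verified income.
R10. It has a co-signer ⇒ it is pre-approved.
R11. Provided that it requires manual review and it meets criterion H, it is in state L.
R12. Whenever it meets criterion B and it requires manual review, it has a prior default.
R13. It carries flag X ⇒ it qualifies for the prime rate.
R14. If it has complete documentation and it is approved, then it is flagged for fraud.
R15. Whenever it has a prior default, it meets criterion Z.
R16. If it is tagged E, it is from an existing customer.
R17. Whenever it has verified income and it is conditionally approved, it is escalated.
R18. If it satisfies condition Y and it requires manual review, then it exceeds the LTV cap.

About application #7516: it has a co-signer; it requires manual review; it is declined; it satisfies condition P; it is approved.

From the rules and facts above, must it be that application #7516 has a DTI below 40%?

No

Forward chaining from the given facts derives: is from an existing customer, has complete documentation, has verified income, is pre-approved, is flagged for fraud.
The only rule concluding "it has a DTI below 40%" is R8, which needs "it qualifies for the prime rate"; that is never established.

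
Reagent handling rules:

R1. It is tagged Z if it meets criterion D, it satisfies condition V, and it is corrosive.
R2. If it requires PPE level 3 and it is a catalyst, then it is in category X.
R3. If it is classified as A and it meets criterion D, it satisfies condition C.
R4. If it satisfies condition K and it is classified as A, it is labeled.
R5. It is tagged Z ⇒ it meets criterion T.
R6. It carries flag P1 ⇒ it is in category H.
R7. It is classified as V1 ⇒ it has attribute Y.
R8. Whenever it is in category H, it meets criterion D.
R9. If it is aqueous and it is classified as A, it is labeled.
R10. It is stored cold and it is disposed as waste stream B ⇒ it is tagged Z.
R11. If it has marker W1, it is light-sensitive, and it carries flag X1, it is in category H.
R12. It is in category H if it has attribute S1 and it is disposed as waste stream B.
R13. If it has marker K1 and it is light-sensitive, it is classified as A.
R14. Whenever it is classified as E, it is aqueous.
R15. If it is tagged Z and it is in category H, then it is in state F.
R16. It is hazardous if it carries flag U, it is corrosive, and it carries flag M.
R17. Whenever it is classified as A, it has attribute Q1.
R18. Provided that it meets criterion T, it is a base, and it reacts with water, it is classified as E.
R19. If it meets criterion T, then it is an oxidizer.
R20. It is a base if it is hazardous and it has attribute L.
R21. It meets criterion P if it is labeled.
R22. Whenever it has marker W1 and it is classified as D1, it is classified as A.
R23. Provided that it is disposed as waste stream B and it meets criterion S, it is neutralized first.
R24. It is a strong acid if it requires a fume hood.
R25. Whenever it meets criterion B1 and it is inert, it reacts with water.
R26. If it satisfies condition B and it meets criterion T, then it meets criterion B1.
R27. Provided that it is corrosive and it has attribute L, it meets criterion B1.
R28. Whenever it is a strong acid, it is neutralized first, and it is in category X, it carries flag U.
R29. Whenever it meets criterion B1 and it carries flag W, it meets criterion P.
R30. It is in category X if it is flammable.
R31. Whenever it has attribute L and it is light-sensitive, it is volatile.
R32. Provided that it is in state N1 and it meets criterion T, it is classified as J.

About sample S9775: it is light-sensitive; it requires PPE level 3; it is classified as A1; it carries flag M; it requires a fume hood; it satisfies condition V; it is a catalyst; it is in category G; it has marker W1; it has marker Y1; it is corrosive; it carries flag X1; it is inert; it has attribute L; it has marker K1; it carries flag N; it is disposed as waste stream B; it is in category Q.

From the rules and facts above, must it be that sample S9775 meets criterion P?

Forward chaining from the given facts derives: is in category X, is in category H, is classified as A, has attribute Q1, is a strong acid, meets criterion B1, is volatile, meets criterion D, reacts with water, is tagged Z, satisfies condition C, meets criterion T, is in state F, is an oxidizer.
Rules concluding "it meets criterion P": R21 needs "it is labeled"; R29 needs "it carries flag W" — none of these are established.

No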